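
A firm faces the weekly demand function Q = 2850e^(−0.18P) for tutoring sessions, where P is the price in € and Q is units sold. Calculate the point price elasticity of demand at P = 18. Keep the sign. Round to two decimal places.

At P = 18, Q = 111.617.
dQ/dP = −0.18·2850e^(−0.18P) = −0.18Q = -20.091.
ε = (dQ/dP)(P/Q) = (-20.091)(18/111.617).

-3.24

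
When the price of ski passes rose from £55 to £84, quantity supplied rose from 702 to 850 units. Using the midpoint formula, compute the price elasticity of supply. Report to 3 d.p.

0.457

ΔQ = 850 − 702 = 148; ΔP = 84 − 55 = 29.
Midpoints: P̄ = 69.50, Q̄ = 776.0.
ε_s = (ΔQ/ΔP)(P̄/Q̄) = (148/29)(69.50/776.0).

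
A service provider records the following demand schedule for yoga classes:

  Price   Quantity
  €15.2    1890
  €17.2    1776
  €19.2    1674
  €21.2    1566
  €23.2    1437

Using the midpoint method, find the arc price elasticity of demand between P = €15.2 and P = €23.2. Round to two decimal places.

-0.65

At P = 15.2, Q = 1890; at P = 23.2, Q = 1437.
ΔQ = -453, ΔP = 8.0. Midpoints: P̄ = 19.20, Q̄ = 1663.5.
ε = (ΔQ/ΔP)(P̄/Q̄) = (-453/8.0)(19.20/1663.5).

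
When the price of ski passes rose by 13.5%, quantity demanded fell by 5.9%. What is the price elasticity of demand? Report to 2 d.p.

-0.44

ε = %ΔQ / %ΔP = (-5.9)/(13.5) = -0.437.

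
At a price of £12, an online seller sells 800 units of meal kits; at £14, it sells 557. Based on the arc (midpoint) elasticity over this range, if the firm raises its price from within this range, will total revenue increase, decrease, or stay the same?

decrease

Arc ε = (-243/2)(13.00/678.5) ≈ -2.328.
|ε| = 2.33 > 1, so demand is elastic. A price rise therefore reduces total revenue.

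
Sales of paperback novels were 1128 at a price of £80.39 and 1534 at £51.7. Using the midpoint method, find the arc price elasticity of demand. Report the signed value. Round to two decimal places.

ΔQ = 1534 − 1128 = 406; ΔP = 51.7 − 80.39 = -28.69.
Midpoints: P̄ = 66.05, Q̄ = 1331.0.
ε = (ΔQ/ΔP)(P̄/Q̄) = (406/-28.69)(66.05/1331.0).

-0.70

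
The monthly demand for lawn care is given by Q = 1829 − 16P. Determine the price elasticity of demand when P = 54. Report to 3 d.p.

At P = 54, Q = 965.
dQ/dP = −16.
ε = (dQ/dP)(P/Q) = (-16)(54/965).

-0.895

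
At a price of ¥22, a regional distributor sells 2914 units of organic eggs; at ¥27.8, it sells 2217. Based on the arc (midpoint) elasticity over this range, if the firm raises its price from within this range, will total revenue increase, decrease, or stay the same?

decrease

Arc ε = (-697/5.8)(24.90/2565.5) ≈ -1.166.
|ε| = 1.17 > 1, so demand is elastic. A price rise therefore reduces total revenue.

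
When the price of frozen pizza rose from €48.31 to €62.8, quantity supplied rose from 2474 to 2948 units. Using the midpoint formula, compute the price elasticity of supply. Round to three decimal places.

0.670

ΔQ = 2948 − 2474 = 474; ΔP = 62.8 − 48.31 = 14.49.
Midpoints: P̄ = 55.55, Q̄ = 2711.0.
ε_s = (ΔQ/ΔP)(P̄/Q̄) = (474/14.49)(55.55/2711.0).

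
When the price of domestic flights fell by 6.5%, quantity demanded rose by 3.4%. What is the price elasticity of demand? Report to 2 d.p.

-0.52

ε = %ΔQ / %ΔP = (3.4)/(-6.5) = -0.523.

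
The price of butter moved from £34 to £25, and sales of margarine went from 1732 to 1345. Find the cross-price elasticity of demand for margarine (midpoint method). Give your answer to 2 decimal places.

0.82

ΔQ_x = 1345 − 1732 = -387; ΔP_y = 25 − 34 = -9.
Midpoints: P̄_y = 29.50, Q̄_x = 1538.5.
ε_xy = (ΔQ_x/ΔP_y)(P̄_y/Q̄_x) = (-387/-9)(29.50/1538.5).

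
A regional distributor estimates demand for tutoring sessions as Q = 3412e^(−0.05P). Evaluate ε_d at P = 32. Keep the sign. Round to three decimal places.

At P = 32, Q = 688.871.
dQ/dP = −0.05·3412e^(−0.05P) = −0.05Q = -34.444.
ε = (dQ/dP)(P/Q) = (-34.444)(32/688.871).

-1.600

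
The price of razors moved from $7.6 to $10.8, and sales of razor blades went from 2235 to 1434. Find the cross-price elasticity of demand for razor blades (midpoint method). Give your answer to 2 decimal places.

ΔQ_x = 1434 − 2235 = -801; ΔP_y = 10.8 − 7.6 = 3.2.
Midpoints: P̄_y = 9.20, Q̄_x = 1834.5.
ε_xy = (ΔQ_x/ΔP_y)(P̄_y/Q̄_x) = (-801/3.2)(9.20/1834.5).

-1.26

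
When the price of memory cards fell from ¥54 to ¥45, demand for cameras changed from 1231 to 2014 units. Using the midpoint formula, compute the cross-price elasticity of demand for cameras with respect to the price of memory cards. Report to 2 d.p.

-2.65

ΔQ_x = 2014 − 1231 = 783; ΔP_y = 45 − 54 = -9.
Midpoints: P̄_y = 49.50, Q̄_x = 1622.5.
ε_xy = (ΔQ_x/ΔP_y)(P̄_y/Q̄_x) = (783/-9)(49.50/1622.5).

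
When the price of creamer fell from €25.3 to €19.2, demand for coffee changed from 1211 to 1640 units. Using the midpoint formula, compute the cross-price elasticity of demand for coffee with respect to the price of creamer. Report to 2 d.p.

ΔQ_x = 1640 − 1211 = 429; ΔP_y = 19.2 − 25.3 = -6.1.
Midpoints: P̄_y = 22.25, Q̄_x = 1425.5.
ε_xy = (ΔQ_x/ΔP_y)(P̄_y/Q̄_x) = (429/-6.1)(22.25/1425.5).
ε_xy < 0, so the goods are complements.

-1.10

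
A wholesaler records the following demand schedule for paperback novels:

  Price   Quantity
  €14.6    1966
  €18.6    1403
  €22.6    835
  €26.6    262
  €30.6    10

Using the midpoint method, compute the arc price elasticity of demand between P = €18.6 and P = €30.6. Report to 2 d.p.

At P = 18.6, Q = 1403; at P = 30.6, Q = 10.
ΔQ = -1393, ΔP = 12.0. Midpoints: P̄ = 24.60, Q̄ = 706.5.
ε = (ΔQ/ΔP)(P̄/Q̄) = (-1393/12.0)(24.60/706.5).

-4.04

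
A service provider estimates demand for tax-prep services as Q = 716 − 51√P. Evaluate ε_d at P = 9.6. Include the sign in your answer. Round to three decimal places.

-0.142

At P = 9.6, Q = 557.982.
dQ/dP = −51/(2√P) = -8.230.
ε = (dQ/dP)(P/Q) = (-8.230)(9.6/557.982).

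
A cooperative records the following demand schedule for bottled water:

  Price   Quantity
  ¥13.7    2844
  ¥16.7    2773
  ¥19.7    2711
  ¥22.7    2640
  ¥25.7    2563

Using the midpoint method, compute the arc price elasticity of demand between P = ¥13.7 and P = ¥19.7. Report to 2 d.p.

At P = 13.7, Q = 2844; at P = 19.7, Q = 2711.
ΔQ = -133, ΔP = 6.0. Midpoints: P̄ = 16.70, Q̄ = 2777.5.
ε = (ΔQ/ΔP)(P̄/Q̄) = (-133/6.0)(16.70/2777.5).

-0.13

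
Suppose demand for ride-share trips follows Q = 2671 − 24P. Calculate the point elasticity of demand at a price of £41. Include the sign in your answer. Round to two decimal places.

At P = 41, Q = 1687.
dQ/dP = −24.
ε = (dQ/dP)(P/Q) = (-24)(41/1687).

-0.58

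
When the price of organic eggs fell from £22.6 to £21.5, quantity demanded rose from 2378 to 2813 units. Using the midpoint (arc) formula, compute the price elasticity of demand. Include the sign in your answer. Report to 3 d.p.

ΔQ = 2813 − 2378 = 435; ΔP = 21.5 − 22.6 = -1.1.
Midpoints: P̄ = 22.05, Q̄ = 2595.5.
ε = (ΔQ/ΔP)(P̄/Q̄) = (435/-1.1)(22.05/2595.5).

-3.360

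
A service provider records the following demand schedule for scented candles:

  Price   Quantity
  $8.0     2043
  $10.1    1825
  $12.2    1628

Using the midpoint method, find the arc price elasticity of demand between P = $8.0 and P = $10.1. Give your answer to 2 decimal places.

-0.49

At P = 8.0, Q = 2043; at P = 10.1, Q = 1825.
ΔQ = -218, ΔP = 2.1. Midpoints: P̄ = 9.05, Q̄ = 1934.0.
ε = (ΔQ/ΔP)(P̄/Q̄) = (-218/2.1)(9.05/1934.0).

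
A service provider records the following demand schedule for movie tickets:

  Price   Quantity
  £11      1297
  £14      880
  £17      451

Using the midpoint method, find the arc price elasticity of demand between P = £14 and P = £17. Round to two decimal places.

-3.33

At P = 14, Q = 880; at P = 17, Q = 451.
ΔQ = -429, ΔP = 3. Midpoints: P̄ = 15.50, Q̄ = 665.5.
ε = (ΔQ/ΔP)(P̄/Q̄) = (-429/3)(15.50/665.5).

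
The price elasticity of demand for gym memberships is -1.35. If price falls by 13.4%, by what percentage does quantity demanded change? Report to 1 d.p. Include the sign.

%ΔQ ≈ ε × %ΔP = (-1.35)(-13.4%) = 18.09%.

18.1%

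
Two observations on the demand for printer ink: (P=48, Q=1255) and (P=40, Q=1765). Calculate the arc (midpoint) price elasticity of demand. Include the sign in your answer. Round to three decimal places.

-1.858

ΔQ = 1765 − 1255 = 510; ΔP = 40 − 48 = -8.
Midpoints: P̄ = 44.00, Q̄ = 1510.0.
ε = (ΔQ/ΔP)(P̄/Q̄) = (510/-8)(44.00/1510.0).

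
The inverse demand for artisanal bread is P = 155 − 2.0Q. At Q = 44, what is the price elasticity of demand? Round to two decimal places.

At Q = 44, P = 155 − 2.0(44) = 67.00.
dP/dQ = −2.0, so dQ/dP = 1/(−2.0) = -0.500.
ε = (dQ/dP)(P/Q) = (-0.500)(67.00/44).

-0.76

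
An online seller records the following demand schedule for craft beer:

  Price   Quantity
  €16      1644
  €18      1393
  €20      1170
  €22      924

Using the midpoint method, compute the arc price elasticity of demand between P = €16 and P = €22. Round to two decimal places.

-1.78

At P = 16, Q = 1644; at P = 22, Q = 924.
ΔQ = -720, ΔP = 6. Midpoints: P̄ = 19.00, Q̄ = 1284.0.
ε = (ΔQ/ΔP)(P̄/Q̄) = (-720/6)(19.00/1284.0).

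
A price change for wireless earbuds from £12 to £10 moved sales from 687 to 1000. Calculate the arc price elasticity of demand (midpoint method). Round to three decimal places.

-2.041

ΔQ = 1000 − 687 = 313; ΔP = 10 − 12 = -2.
Midpoints: P̄ = 11.00, Q̄ = 843.5.
ε = (ΔQ/ΔP)(P̄/Q̄) = (313/-2)(11.00/843.5).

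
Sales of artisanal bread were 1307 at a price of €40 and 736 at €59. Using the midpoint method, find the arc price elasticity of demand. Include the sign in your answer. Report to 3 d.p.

ΔQ = 736 − 1307 = -571; ΔP = 59 − 40 = 19.
Midpoints: P̄ = 49.50, Q̄ = 1021.5.
ε = (ΔQ/ΔP)(P̄/Q̄) = (-571/19)(49.50/1021.5).

-1.456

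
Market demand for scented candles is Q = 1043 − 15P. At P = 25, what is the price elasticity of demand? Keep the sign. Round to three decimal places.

-0.561

At P = 25, Q = 668.
dQ/dP = −15.
ε = (dQ/dP)(P/Q) = (-15)(25/668).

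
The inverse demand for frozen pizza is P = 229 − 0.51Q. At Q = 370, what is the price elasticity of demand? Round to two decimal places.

At Q = 370, P = 229 − 0.51(370) = 40.30.
dP/dQ = −0.51, so dQ/dP = 1/(−0.51) = -1.961.
ε = (dQ/dP)(P/Q) = (-1.961)(40.30/370).

-0.21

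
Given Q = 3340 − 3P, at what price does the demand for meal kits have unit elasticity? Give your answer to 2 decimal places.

For linear demand Q = a − bP, ε = −bP/(a − bP). |ε| = 1 when bP = a − bP, i.e. P = a/(2b).
P = 3340/(2·3) = 3340/6 = 556.6667.

556.67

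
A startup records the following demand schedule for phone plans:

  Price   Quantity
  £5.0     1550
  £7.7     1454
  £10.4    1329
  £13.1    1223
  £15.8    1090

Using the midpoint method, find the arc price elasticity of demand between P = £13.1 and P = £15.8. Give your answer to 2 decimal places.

At P = 13.1, Q = 1223; at P = 15.8, Q = 1090.
ΔQ = -133, ΔP = 2.7. Midpoints: P̄ = 14.45, Q̄ = 1156.5.
ε = (ΔQ/ΔP)(P̄/Q̄) = (-133/2.7)(14.45/1156.5).

-0.62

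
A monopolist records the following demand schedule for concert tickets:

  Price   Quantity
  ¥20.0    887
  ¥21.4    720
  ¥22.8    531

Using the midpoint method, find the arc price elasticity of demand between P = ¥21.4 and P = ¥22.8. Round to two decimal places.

-4.77

At P = 21.4, Q = 720; at P = 22.8, Q = 531.
ΔQ = -189, ΔP = 1.4. Midpoints: P̄ = 22.10, Q̄ = 625.5.
ε = (ΔQ/ΔP)(P̄/Q̄) = (-189/1.4)(22.10/625.5).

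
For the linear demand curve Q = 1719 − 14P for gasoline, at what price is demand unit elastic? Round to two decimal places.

61.39

For linear demand Q = a − bP, ε = −bP/(a − bP). |ε| = 1 when bP = a − bP, i.e. P = a/(2b).
P = 1719/(2·14) = 1719/28 = 61.3929.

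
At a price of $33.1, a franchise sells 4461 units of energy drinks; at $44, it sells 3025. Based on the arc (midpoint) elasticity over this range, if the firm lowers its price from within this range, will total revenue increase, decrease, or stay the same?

increase

Arc ε = (-1436/10.9)(38.55/3743.0) ≈ -1.357.
|ε| = 1.36 > 1, so demand is elastic. A price cut therefore raises total revenue.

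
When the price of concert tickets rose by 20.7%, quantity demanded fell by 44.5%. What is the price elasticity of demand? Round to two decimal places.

-2.15

ε = %ΔQ / %ΔP = (-44.5)/(20.7) = -2.150.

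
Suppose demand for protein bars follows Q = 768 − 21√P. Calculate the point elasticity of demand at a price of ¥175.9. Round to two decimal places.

-0.28

At P = 175.9, Q = 489.483.
dQ/dP = −21/(2√P) = -0.792.
ε = (dQ/dP)(P/Q) = (-0.792)(175.9/489.483).
|ε| < 1, so demand is inelastic at this price.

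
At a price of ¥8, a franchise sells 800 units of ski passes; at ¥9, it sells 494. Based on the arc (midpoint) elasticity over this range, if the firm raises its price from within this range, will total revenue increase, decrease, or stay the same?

Arc ε = (-306/1)(8.50/647.0) ≈ -4.020.
|ε| = 4.02 > 1, so demand is elastic. A price rise therefore reduces total revenue.

decrease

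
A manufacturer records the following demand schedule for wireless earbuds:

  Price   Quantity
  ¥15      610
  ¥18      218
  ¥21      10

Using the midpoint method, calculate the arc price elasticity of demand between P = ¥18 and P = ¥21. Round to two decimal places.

At P = 18, Q = 218; at P = 21, Q = 10.
ΔQ = -208, ΔP = 3. Midpoints: P̄ = 19.50, Q̄ = 114.0.
ε = (ΔQ/ΔP)(P̄/Q̄) = (-208/3)(19.50/114.0).

-11.86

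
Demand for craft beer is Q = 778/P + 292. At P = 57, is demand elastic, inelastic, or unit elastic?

Q = 305.649, dQ/dP = -0.239.
ε = (dQ/dP)(P/Q) ≈ -0.045.
|ε| = 0.04 < 1.

inelastic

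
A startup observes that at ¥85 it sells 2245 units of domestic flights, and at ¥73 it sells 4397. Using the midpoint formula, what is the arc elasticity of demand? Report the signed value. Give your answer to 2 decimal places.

ΔQ = 4397 − 2245 = 2152; ΔP = 73 − 85 = -12.
Midpoints: P̄ = 79.00, Q̄ = 3321.0.
ε = (ΔQ/ΔP)(P̄/Q̄) = (2152/-12)(79.00/3321.0).

-4.27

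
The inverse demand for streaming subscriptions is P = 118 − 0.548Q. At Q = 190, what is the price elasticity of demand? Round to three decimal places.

At Q = 190, P = 118 − 0.548(190) = 13.88.
dP/dQ = −0.548, so dQ/dP = 1/(−0.548) = -1.825.
ε = (dQ/dP)(P/Q) = (-1.825)(13.88/190).

-0.133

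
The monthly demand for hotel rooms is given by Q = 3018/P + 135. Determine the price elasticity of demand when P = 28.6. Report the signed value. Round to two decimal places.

-0.44

At P = 28.6, Q = 240.524.
dQ/dP = −3018/P² = -3.690.
ε = (dQ/dP)(P/Q) = (-3.690)(28.6/240.524).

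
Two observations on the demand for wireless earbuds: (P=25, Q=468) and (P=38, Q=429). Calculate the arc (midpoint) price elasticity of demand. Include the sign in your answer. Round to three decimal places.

ΔQ = 429 − 468 = -39; ΔP = 38 − 25 = 13.
Midpoints: P̄ = 31.50, Q̄ = 448.5.
ε = (ΔQ/ΔP)(P̄/Q̄) = (-39/13)(31.50/448.5).

-0.211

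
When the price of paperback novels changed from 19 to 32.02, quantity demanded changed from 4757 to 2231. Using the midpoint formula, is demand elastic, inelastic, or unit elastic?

elastic

Arc ε ≈ -1.416.
|ε| = 1.42 > 1.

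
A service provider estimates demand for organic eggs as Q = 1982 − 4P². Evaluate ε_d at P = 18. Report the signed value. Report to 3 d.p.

-3.778

At P = 18, Q = 686.
dQ/dP = −8P = -144.
ε = (dQ/dP)(P/Q) = (-144)(18/686).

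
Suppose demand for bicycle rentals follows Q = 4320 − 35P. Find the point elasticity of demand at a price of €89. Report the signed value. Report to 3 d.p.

-2.585

At P = 89, Q = 1205.
dQ/dP = −35.
ε = (dQ/dP)(P/Q) = (-35)(89/1205).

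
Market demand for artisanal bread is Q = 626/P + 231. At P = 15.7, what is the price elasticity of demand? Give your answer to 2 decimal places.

At P = 15.7, Q = 270.873.
dQ/dP = −626/P² = -2.540.
ε = (dQ/dP)(P/Q) = (-2.540)(15.7/270.873).
|ε| < 1, so demand is inelastic at this price.

-0.15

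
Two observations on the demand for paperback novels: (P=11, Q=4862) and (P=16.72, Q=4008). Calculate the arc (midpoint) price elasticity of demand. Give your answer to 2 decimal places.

ΔQ = 4008 − 4862 = -854; ΔP = 16.72 − 11 = 5.72.
Midpoints: P̄ = 13.86, Q̄ = 4435.0.
ε = (ΔQ/ΔP)(P̄/Q̄) = (-854/5.72)(13.86/4435.0).

-0.47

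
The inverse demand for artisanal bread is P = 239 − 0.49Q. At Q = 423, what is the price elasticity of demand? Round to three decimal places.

-0.153

At Q = 423, P = 239 − 0.49(423) = 31.73.
dP/dQ = −0.49, so dQ/dP = 1/(−0.49) = -2.041.
ε = (dQ/dP)(P/Q) = (-2.041)(31.73/423).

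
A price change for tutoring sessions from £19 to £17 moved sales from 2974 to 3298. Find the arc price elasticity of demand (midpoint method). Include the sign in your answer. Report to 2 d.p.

-0.93

ΔQ = 3298 − 2974 = 324; ΔP = 17 − 19 = -2.
Midpoints: P̄ = 18.00, Q̄ = 3136.0.
ε = (ΔQ/ΔP)(P̄/Q̄) = (324/-2)(18.00/3136.0).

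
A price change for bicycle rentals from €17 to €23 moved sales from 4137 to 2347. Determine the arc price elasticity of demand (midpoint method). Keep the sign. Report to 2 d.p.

ΔQ = 2347 − 4137 = -1790; ΔP = 23 − 17 = 6.
Midpoints: P̄ = 20.00, Q̄ = 3242.0.
ε = (ΔQ/ΔP)(P̄/Q̄) = (-1790/6)(20.00/3242.0).

-1.84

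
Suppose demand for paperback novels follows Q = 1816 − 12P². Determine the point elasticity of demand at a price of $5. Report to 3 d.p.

-0.396

At P = 5, Q = 1516.
dQ/dP = −24P = -120.
ε = (dQ/dP)(P/Q) = (-120)(5/1516).
|ε| < 1, so demand is inelastic at this price.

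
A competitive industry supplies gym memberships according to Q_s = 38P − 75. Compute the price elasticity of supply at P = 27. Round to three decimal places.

At P = 27, Q_s = 951.
dQ_s/dP = 38.
ε_s = (dQ_s/dP)(P/Q_s) = (38)(27/951).

1.079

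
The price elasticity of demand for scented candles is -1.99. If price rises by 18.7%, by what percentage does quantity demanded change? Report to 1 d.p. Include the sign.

%ΔQ ≈ ε × %ΔP = (-1.99)(18.7%) = -37.21%.

-37.2%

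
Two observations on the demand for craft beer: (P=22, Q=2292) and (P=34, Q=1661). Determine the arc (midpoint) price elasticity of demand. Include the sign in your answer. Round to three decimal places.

ΔQ = 1661 − 2292 = -631; ΔP = 34 − 22 = 12.
Midpoints: P̄ = 28.00, Q̄ = 1976.5.
ε = (ΔQ/ΔP)(P̄/Q̄) = (-631/12)(28.00/1976.5).

-0.745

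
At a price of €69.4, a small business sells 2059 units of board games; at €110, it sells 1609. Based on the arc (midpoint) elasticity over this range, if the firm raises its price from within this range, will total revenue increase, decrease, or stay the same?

Arc ε = (-450/40.6)(89.70/1834.0) ≈ -0.542.
|ε| = 0.54 < 1, so demand is inelastic. A price rise therefore raises total revenue.

increase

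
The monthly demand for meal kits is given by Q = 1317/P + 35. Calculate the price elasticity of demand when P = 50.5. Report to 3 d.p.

-0.427

At P = 50.5, Q = 61.079.
dQ/dP = −1317/P² = -0.516.
ε = (dQ/dP)(P/Q) = (-0.516)(50.5/61.079).
|ε| < 1, so demand is inelastic at this price.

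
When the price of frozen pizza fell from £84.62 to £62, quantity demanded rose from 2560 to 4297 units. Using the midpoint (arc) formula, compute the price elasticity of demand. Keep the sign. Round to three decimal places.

ΔQ = 4297 − 2560 = 1737; ΔP = 62 − 84.62 = -22.62.
Midpoints: P̄ = 73.31, Q̄ = 3428.5.
ε = (ΔQ/ΔP)(P̄/Q̄) = (1737/-22.62)(73.31/3428.5).

-1.642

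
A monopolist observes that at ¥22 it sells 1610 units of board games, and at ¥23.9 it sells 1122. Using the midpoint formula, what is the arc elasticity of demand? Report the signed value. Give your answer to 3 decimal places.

ΔQ = 1122 − 1610 = -488; ΔP = 23.9 − 22 = 1.9.
Midpoints: P̄ = 22.95, Q̄ = 1366.0.
ε = (ΔQ/ΔP)(P̄/Q̄) = (-488/1.9)(22.95/1366.0).

-4.315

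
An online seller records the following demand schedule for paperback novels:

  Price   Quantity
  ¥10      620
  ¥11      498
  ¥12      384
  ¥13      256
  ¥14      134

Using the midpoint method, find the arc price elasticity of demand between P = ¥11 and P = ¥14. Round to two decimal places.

-4.80

At P = 11, Q = 498; at P = 14, Q = 134.
ΔQ = -364, ΔP = 3. Midpoints: P̄ = 12.50, Q̄ = 316.0.
ε = (ΔQ/ΔP)(P̄/Q̄) = (-364/3)(12.50/316.0).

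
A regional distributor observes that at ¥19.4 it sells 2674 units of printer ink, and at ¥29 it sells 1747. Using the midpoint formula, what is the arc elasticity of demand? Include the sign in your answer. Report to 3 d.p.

-1.057

ΔQ = 1747 − 2674 = -927; ΔP = 29 − 19.4 = 9.6.
Midpoints: P̄ = 24.20, Q̄ = 2210.5.
ε = (ΔQ/ΔP)(P̄/Q̄) = (-927/9.6)(24.20/2210.5).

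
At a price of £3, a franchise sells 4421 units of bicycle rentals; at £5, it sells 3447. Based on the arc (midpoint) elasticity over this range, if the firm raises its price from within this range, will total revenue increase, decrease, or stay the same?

increase

Arc ε = (-974/2)(4.00/3934.0) ≈ -0.495.
|ε| = 0.50 < 1, so demand is inelastic. A price rise therefore raises total revenue.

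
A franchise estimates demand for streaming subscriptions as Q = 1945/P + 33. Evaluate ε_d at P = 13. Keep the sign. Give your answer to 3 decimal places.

At P = 13, Q = 182.615.
dQ/dP = −1945/P² = -11.509.
ε = (dQ/dP)(P/Q) = (-11.509)(13/182.615).
|ε| < 1, so demand is inelastic at this price.

-0.819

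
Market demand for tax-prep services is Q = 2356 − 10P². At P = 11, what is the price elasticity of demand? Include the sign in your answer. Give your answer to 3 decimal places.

At P = 11, Q = 1146.
dQ/dP = −20P = -220.
ε = (dQ/dP)(P/Q) = (-220)(11/1146).

-2.112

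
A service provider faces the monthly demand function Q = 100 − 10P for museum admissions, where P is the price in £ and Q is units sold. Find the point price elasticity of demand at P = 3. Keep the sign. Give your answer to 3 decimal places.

At P = 3, Q = 70.
dQ/dP = −10.
ε = (dQ/dP)(P/Q) = (-10)(3/70).

-0.429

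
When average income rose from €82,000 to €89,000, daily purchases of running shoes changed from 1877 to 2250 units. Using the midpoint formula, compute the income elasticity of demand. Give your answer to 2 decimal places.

ΔQ = 373, ΔI = 7000. Midpoints: Ī = 85,500, Q̄ = 2063.5.
ε_I = (ΔQ/ΔI)(Ī/Q̄) = (373/7000)(85500/2063.5).

2.21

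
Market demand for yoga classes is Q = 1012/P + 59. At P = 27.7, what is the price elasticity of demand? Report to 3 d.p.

-0.382

At P = 27.7, Q = 95.534.
dQ/dP = −1012/P² = -1.319.
ε = (dQ/dP)(P/Q) = (-1.319)(27.7/95.534).
|ε| < 1, so demand is inelastic at this price.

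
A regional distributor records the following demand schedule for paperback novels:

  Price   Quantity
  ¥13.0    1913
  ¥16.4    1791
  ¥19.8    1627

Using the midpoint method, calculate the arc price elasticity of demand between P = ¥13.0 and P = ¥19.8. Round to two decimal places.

-0.39

At P = 13.0, Q = 1913; at P = 19.8, Q = 1627.
ΔQ = -286, ΔP = 6.8. Midpoints: P̄ = 16.40, Q̄ = 1770.0.
ε = (ΔQ/ΔP)(P̄/Q̄) = (-286/6.8)(16.40/1770.0).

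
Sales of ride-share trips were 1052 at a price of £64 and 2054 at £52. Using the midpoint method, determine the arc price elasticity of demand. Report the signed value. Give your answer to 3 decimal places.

-3.118

ΔQ = 2054 − 1052 = 1002; ΔP = 52 − 64 = -12.
Midpoints: P̄ = 58.00, Q̄ = 1553.0.
ε = (ΔQ/ΔP)(P̄/Q̄) = (1002/-12)(58.00/1553.0).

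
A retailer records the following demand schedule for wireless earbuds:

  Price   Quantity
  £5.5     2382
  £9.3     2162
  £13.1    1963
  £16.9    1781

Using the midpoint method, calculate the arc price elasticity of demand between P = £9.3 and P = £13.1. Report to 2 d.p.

-0.28

At P = 9.3, Q = 2162; at P = 13.1, Q = 1963.
ΔQ = -199, ΔP = 3.8. Midpoints: P̄ = 11.20, Q̄ = 2062.5.
ε = (ΔQ/ΔP)(P̄/Q̄) = (-199/3.8)(11.20/2062.5).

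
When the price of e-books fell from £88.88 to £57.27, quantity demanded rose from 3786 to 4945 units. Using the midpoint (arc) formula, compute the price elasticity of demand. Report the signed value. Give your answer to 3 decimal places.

ΔQ = 4945 − 3786 = 1159; ΔP = 57.27 − 88.88 = -31.61.
Midpoints: P̄ = 73.08, Q̄ = 4365.5.
ε = (ΔQ/ΔP)(P̄/Q̄) = (1159/-31.61)(73.08/4365.5).

-0.614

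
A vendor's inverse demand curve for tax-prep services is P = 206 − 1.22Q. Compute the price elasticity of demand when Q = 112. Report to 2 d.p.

At Q = 112, P = 206 − 1.22(112) = 69.36.
dP/dQ = −1.22, so dQ/dP = 1/(−1.22) = -0.820.
ε = (dQ/dP)(P/Q) = (-0.820)(69.36/112).

-0.51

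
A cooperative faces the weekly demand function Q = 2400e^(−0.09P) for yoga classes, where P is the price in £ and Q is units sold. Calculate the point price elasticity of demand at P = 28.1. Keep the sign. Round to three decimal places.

-2.529

At P = 28.1, Q = 191.373.
dQ/dP = −0.09·2400e^(−0.09P) = −0.09Q = -17.224.
ε = (dQ/dP)(P/Q) = (-17.224)(28.1/191.373).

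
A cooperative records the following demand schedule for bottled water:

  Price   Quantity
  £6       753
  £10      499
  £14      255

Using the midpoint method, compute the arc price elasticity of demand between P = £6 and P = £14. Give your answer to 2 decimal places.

-1.24

At P = 6, Q = 753; at P = 14, Q = 255.
ΔQ = -498, ΔP = 8. Midpoints: P̄ = 10.00, Q̄ = 504.0.
ε = (ΔQ/ΔP)(P̄/Q̄) = (-498/8)(10.00/504.0).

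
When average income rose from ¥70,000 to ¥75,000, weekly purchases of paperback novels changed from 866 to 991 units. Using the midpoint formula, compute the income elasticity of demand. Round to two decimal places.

ΔQ = 125, ΔI = 5000. Midpoints: Ī = 72,500, Q̄ = 928.5.
ε_I = (ΔQ/ΔI)(Ī/Q̄) = (125/5000)(72500/928.5).
ε_I > 0, so the good is normal.

1.95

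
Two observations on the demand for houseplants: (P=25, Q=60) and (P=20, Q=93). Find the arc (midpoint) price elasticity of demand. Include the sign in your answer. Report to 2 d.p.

ΔQ = 93 − 60 = 33; ΔP = 20 − 25 = -5.
Midpoints: P̄ = 22.50, Q̄ = 76.5.
ε = (ΔQ/ΔP)(P̄/Q̄) = (33/-5)(22.50/76.5).

-1.94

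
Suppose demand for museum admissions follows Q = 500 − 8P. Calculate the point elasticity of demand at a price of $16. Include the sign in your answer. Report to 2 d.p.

At P = 16, Q = 372.
dQ/dP = −8.
ε = (dQ/dP)(P/Q) = (-8)(16/372).
|ε| < 1, so demand is inelastic at this price.

-0.34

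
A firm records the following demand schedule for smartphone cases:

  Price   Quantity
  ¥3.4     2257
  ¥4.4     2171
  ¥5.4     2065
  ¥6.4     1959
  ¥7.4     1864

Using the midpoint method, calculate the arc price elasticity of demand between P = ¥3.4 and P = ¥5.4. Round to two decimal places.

-0.20

At P = 3.4, Q = 2257; at P = 5.4, Q = 2065.
ΔQ = -192, ΔP = 2.0. Midpoints: P̄ = 4.40, Q̄ = 2161.0.
ε = (ΔQ/ΔP)(P̄/Q̄) = (-192/2.0)(4.40/2161.0).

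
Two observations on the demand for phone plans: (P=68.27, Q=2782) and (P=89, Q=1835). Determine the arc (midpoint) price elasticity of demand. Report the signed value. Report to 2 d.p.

-1.56

ΔQ = 1835 − 2782 = -947; ΔP = 89 − 68.27 = 20.73.
Midpoints: P̄ = 78.63, Q̄ = 2308.5.
ε = (ΔQ/ΔP)(P̄/Q̄) = (-947/20.73)(78.63/2308.5).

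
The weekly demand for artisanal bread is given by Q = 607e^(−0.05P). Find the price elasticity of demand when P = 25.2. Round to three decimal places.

-1.260

At P = 25.2, Q = 172.178.
dQ/dP = −0.05·607e^(−0.05P) = −0.05Q = -8.609.
ε = (dQ/dP)(P/Q) = (-8.609)(25.2/172.178).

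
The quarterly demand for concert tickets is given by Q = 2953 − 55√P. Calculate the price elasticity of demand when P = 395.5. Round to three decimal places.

-0.294

At P = 395.5, Q = 1859.205.
dQ/dP = −55/(2√P) = -1.383.
ε = (dQ/dP)(P/Q) = (-1.383)(395.5/1859.205).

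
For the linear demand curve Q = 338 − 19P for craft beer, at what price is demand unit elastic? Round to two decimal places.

For linear demand Q = a − bP, ε = −bP/(a − bP). |ε| = 1 when bP = a − bP, i.e. P = a/(2b).
P = 338/(2·19) = 338/38 = 8.8947.

8.89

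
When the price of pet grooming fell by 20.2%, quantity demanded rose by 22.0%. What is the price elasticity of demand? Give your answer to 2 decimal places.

ε = %ΔQ / %ΔP = (22.0)/(-20.2) = -1.089.

-1.09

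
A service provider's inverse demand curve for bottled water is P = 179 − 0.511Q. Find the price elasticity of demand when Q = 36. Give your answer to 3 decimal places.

-8.730

At Q = 36, P = 179 − 0.511(36) = 160.60.
dP/dQ = −0.511, so dQ/dP = 1/(−0.511) = -1.957.
ε = (dQ/dP)(P/Q) = (-1.957)(160.60/36).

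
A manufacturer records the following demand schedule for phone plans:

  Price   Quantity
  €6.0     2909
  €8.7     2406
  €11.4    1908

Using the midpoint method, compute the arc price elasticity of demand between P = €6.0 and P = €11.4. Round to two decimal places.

At P = 6.0, Q = 2909; at P = 11.4, Q = 1908.
ΔQ = -1001, ΔP = 5.4. Midpoints: P̄ = 8.70, Q̄ = 2408.5.
ε = (ΔQ/ΔP)(P̄/Q̄) = (-1001/5.4)(8.70/2408.5).

-0.67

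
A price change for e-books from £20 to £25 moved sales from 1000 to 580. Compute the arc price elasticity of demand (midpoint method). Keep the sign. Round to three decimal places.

ΔQ = 580 − 1000 = -420; ΔP = 25 − 20 = 5.
Midpoints: P̄ = 22.50, Q̄ = 790.0.
ε = (ΔQ/ΔP)(P̄/Q̄) = (-420/5)(22.50/790.0).

-2.392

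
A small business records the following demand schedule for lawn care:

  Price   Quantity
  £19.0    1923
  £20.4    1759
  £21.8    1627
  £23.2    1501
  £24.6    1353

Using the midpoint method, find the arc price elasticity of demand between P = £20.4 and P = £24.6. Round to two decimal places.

At P = 20.4, Q = 1759; at P = 24.6, Q = 1353.
ΔQ = -406, ΔP = 4.2. Midpoints: P̄ = 22.50, Q̄ = 1556.0.
ε = (ΔQ/ΔP)(P̄/Q̄) = (-406/4.2)(22.50/1556.0).

-1.40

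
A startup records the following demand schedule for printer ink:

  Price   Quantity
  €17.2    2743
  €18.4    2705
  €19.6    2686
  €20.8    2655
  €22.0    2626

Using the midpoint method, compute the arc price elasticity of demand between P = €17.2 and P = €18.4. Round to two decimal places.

-0.21

At P = 17.2, Q = 2743; at P = 18.4, Q = 2705.
ΔQ = -38, ΔP = 1.2. Midpoints: P̄ = 17.80, Q̄ = 2724.0.
ε = (ΔQ/ΔP)(P̄/Q̄) = (-38/1.2)(17.80/2724.0).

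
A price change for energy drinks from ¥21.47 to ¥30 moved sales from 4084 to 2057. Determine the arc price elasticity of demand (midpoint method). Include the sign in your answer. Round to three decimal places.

ΔQ = 2057 − 4084 = -2027; ΔP = 30 − 21.47 = 8.53.
Midpoints: P̄ = 25.73, Q̄ = 3070.5.
ε = (ΔQ/ΔP)(P̄/Q̄) = (-2027/8.53)(25.73/3070.5).

-1.992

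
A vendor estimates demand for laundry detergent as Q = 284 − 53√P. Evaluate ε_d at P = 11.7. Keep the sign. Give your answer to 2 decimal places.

-0.88

At P = 11.7, Q = 102.712.
dQ/dP = −53/(2√P) = -7.747.
ε = (dQ/dP)(P/Q) = (-7.747)(11.7/102.712).
|ε| < 1, so demand is inelastic at this price.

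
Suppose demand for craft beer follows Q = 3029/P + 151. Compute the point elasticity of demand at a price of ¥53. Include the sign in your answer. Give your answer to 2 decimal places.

-0.27

At P = 53, Q = 208.151.
dQ/dP = −3029/P² = -1.078.
ε = (dQ/dP)(P/Q) = (-1.078)(53/208.151).
|ε| < 1, so demand is inelastic at this price.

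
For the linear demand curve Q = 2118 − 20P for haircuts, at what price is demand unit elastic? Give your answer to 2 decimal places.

For linear demand Q = a − bP, ε = −bP/(a − bP). |ε| = 1 when bP = a − bP, i.e. P = a/(2b).
P = 2118/(2·20) = 2118/40 = 52.9500.

52.95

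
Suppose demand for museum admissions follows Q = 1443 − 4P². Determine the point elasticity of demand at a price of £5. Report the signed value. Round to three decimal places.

At P = 5, Q = 1343.
dQ/dP = −8P = -40.
ε = (dQ/dP)(P/Q) = (-40)(5/1343).

-0.149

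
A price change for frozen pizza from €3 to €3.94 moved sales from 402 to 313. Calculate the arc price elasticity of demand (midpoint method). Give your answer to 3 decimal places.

-0.919

ΔQ = 313 − 402 = -89; ΔP = 3.94 − 3 = 0.94.
Midpoints: P̄ = 3.47, Q̄ = 357.5.
ε = (ΔQ/ΔP)(P̄/Q̄) = (-89/0.94)(3.47/357.5).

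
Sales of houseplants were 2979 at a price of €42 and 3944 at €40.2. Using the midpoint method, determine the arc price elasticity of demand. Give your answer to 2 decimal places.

ΔQ = 3944 − 2979 = 965; ΔP = 40.2 − 42 = -1.8.
Midpoints: P̄ = 41.10, Q̄ = 3461.5.
ε = (ΔQ/ΔP)(P̄/Q̄) = (965/-1.8)(41.10/3461.5).

-6.37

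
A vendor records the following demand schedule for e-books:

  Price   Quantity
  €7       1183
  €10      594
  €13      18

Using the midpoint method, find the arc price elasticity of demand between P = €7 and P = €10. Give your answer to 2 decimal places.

At P = 7, Q = 1183; at P = 10, Q = 594.
ΔQ = -589, ΔP = 3. Midpoints: P̄ = 8.50, Q̄ = 888.5.
ε = (ΔQ/ΔP)(P̄/Q̄) = (-589/3)(8.50/888.5).

-1.88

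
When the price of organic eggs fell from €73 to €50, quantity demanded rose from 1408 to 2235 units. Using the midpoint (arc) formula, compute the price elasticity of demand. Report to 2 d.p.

-1.21

ΔQ = 2235 − 1408 = 827; ΔP = 50 − 73 = -23.
Midpoints: P̄ = 61.50, Q̄ = 1821.5.
ε = (ΔQ/ΔP)(P̄/Q̄) = (827/-23)(61.50/1821.5).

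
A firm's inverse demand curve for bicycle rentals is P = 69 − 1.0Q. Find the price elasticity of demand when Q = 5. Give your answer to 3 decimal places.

At Q = 5, P = 69 − 1.0(5) = 64.00.
dP/dQ = −1.0, so dQ/dP = 1/(−1.0) = -1.000.
ε = (dQ/dP)(P/Q) = (-1.000)(64.00/5).

-12.800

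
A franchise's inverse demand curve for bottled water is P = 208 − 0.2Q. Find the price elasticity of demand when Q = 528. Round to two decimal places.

-0.97

At Q = 528, P = 208 − 0.2(528) = 102.40.
dP/dQ = −0.2, so dQ/dP = 1/(−0.2) = -5.000.
ε = (dQ/dP)(P/Q) = (-5.000)(102.40/528).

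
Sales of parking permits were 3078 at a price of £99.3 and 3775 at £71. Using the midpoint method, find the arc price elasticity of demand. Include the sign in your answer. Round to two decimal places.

ΔQ = 3775 − 3078 = 697; ΔP = 71 − 99.3 = -28.3.
Midpoints: P̄ = 85.15, Q̄ = 3426.5.
ε = (ΔQ/ΔP)(P̄/Q̄) = (697/-28.3)(85.15/3426.5).

-0.61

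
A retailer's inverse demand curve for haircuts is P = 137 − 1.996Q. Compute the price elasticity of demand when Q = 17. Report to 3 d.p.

-3.037

At Q = 17, P = 137 − 1.996(17) = 103.07.
dP/dQ = −1.996, so dQ/dP = 1/(−1.996) = -0.501.
ε = (dQ/dP)(P/Q) = (-0.501)(103.07/17).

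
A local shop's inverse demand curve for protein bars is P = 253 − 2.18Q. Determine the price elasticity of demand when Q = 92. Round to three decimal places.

At Q = 92, P = 253 − 2.18(92) = 52.44.
dP/dQ = −2.18, so dQ/dP = 1/(−2.18) = -0.459.
ε = (dQ/dP)(P/Q) = (-0.459)(52.44/92).

-0.261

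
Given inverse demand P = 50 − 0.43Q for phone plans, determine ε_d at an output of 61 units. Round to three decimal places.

At Q = 61, P = 50 − 0.43(61) = 23.77.
dP/dQ = −0.43, so dQ/dP = 1/(−0.43) = -2.326.
ε = (dQ/dP)(P/Q) = (-2.326)(23.77/61).

-0.906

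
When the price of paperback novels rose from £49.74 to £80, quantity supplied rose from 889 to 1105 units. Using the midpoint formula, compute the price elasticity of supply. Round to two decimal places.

ΔQ = 1105 − 889 = 216; ΔP = 80 − 49.74 = 30.26.
Midpoints: P̄ = 64.87, Q̄ = 997.0.
ε_s = (ΔQ/ΔP)(P̄/Q̄) = (216/30.26)(64.87/997.0).

0.46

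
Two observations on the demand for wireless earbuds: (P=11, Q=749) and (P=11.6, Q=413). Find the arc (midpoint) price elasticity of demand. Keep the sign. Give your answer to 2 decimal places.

-10.89

ΔQ = 413 − 749 = -336; ΔP = 11.6 − 11 = 0.6.
Midpoints: P̄ = 11.30, Q̄ = 581.0.
ε = (ΔQ/ΔP)(P̄/Q̄) = (-336/0.6)(11.30/581.0).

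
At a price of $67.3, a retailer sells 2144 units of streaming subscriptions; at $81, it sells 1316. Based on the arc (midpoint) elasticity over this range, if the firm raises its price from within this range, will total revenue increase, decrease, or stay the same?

Arc ε = (-828/13.7)(74.15/1730.0) ≈ -2.590.
|ε| = 2.59 > 1, so demand is elastic. A price rise therefore reduces total revenue.

decrease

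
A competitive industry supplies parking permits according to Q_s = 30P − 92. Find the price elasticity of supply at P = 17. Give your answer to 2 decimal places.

At P = 17, Q_s = 418.
dQ_s/dP = 30.
ε_s = (dQ_s/dP)(P/Q_s) = (30)(17/418).

1.22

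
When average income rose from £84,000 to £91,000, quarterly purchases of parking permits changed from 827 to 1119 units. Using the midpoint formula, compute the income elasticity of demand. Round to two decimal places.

3.75

ΔQ = 292, ΔI = 7000. Midpoints: Ī = 87,500, Q̄ = 973.0.
ε_I = (ΔQ/ΔI)(Ī/Q̄) = (292/7000)(87500/973.0).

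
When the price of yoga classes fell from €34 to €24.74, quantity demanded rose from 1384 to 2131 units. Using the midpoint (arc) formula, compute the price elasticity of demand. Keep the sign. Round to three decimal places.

ΔQ = 2131 − 1384 = 747; ΔP = 24.74 − 34 = -9.26.
Midpoints: P̄ = 29.37, Q̄ = 1757.5.
ε = (ΔQ/ΔP)(P̄/Q̄) = (747/-9.26)(29.37/1757.5).

-1.348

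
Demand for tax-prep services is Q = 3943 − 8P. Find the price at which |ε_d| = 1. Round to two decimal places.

246.44

For linear demand Q = a − bP, ε = −bP/(a − bP). |ε| = 1 when bP = a − bP, i.e. P = a/(2b).
P = 3943/(2·8) = 3943/16 = 246.4375.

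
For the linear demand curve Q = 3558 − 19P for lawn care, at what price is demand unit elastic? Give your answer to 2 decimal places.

For linear demand Q = a − bP, ε = −bP/(a − bP). |ε| = 1 when bP = a − bP, i.e. P = a/(2b).
P = 3558/(2·19) = 3558/38 = 93.6316.

93.63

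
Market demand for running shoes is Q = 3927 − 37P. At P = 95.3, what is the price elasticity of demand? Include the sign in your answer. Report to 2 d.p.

At P = 95.3, Q = 400.900.
dQ/dP = −37.
ε = (dQ/dP)(P/Q) = (-37)(95.3/400.900).

-8.80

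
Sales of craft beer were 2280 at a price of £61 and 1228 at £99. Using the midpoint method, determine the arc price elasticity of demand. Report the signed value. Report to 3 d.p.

ΔQ = 1228 − 2280 = -1052; ΔP = 99 − 61 = 38.
Midpoints: P̄ = 80.00, Q̄ = 1754.0.
ε = (ΔQ/ΔP)(P̄/Q̄) = (-1052/38)(80.00/1754.0).

-1.263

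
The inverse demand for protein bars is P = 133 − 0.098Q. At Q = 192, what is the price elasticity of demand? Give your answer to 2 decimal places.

-6.07

At Q = 192, P = 133 − 0.098(192) = 114.18.
dP/dQ = −0.098, so dQ/dP = 1/(−0.098) = -10.204.
ε = (dQ/dP)(P/Q) = (-10.204)(114.18/192).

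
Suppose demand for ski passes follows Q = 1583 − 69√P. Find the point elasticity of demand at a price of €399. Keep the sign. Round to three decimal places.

-3.366

At P = 399, Q = 204.726.
dQ/dP = −69/(2√P) = -1.727.
ε = (dQ/dP)(P/Q) = (-1.727)(399/204.726).
|ε| > 1, so demand is elastic at this price.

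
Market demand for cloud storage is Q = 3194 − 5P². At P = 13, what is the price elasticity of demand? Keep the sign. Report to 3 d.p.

At P = 13, Q = 2349.
dQ/dP = −10P = -130.
ε = (dQ/dP)(P/Q) = (-130)(13/2349).

-0.719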